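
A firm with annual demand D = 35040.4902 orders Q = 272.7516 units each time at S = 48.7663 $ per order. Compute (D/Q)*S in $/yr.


Number of orders = D/Q = 128.4703
Cost = 128.4703 * 48.7663 = 6265.0230

6265.0230 $/yr


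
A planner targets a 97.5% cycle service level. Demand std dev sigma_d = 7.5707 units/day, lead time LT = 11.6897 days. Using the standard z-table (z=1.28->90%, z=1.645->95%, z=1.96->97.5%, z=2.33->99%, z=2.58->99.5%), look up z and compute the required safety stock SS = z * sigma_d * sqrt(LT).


From the table, SL = 97.5% corresponds to z = 1.96
sqrt(LT) = sqrt(11.6897) = 3.4190
SS = 1.96 * 7.5707 * 3.4190 = 50.7334

50.7334 units


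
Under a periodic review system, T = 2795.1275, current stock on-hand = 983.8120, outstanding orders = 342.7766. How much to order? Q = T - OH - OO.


Inventory position = OH + OO = 983.8120 + 342.7766 = 1326.5886
Q = 2795.1275 - 1326.5886 = 1468.5389

1468.5389 units


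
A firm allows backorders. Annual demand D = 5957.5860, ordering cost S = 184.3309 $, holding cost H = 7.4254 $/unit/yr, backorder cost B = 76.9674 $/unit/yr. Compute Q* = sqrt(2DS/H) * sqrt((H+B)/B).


sqrt(2DS/H) = 543.8627
sqrt((H+B)/B) = 1.0471
Q* = 543.8627 * 1.0471 = 569.4933

569.4933 units


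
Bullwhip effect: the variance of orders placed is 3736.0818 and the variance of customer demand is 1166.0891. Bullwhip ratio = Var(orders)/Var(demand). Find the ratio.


BW = 3736.0818 / 1166.0891 = 3.2039

3.2039


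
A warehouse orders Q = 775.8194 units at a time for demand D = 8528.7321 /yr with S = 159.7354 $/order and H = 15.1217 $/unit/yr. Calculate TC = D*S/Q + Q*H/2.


Ordering cost = D*S/Q = 1756.0020
Holding cost = Q*H/2 = 5865.8541
TC = 1756.0020 + 5865.8541 = 7621.8561

7621.8561 $/yr


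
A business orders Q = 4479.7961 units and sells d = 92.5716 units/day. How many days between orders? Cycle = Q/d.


Cycle = 4479.7961 / 92.5716 = 48.3928

48.3928 days


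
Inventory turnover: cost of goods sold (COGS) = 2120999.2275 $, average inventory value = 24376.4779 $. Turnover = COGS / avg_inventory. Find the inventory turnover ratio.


Turnover = 2120999.2275 / 24376.4779 = 87.0101

87.0101


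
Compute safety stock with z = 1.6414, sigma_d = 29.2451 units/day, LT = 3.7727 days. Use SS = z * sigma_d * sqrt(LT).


sqrt(LT) = sqrt(3.7727) = 1.9423
SS = 1.6414 * 29.2451 * 1.9423 = 93.2382

93.2382 units


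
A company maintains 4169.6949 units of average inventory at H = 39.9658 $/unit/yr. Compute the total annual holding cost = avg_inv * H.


Cost = 4169.6949 * 39.9658 = 166645.1924

166645.1924 $/yr


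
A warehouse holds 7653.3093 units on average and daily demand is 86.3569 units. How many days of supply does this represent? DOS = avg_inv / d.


DOS = 7653.3093 / 86.3569 = 88.6242

88.6242 days


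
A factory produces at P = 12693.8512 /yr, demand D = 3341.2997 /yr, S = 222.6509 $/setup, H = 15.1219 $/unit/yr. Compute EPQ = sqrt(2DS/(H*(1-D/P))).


1 - D/P = 1 - 0.2632 = 0.7368
H*(1-D/P) = 11.1415
2DS = 1487886.7707
EPQ = sqrt(133544.7488) = 365.4377

365.4377 units


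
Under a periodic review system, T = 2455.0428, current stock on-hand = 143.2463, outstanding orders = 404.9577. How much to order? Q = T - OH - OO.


Inventory position = OH + OO = 143.2463 + 404.9577 = 548.2040
Q = 2455.0428 - 548.2040 = 1906.8388

1906.8388 units


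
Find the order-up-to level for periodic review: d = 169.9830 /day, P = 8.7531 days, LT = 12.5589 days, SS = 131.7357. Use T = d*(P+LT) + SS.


P + LT = 21.3120
d*(P+LT) = 169.9830 * 21.3120 = 3622.6777
T = 3622.6777 + 131.7357 = 3754.4134

3754.4134 units


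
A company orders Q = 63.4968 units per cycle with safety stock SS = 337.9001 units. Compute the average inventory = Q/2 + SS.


Q/2 = 31.7484
Avg = 31.7484 + 337.9001 = 369.6485

369.6485 units


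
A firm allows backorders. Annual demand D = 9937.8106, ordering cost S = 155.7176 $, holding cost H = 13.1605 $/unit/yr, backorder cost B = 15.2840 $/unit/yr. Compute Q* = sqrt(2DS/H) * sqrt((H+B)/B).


sqrt(2DS/H) = 484.9456
sqrt((H+B)/B) = 1.3642
Q* = 484.9456 * 1.3642 = 661.5667

661.5667 units


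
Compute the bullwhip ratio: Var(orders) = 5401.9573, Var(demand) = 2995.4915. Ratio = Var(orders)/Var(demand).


BW = 5401.9573 / 2995.4915 = 1.8034

1.8034


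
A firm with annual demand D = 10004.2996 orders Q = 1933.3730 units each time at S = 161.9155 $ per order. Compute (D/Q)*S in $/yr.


Number of orders = D/Q = 5.1745
Cost = 5.1745 * 161.9155 = 837.8369

837.8369 $/yr


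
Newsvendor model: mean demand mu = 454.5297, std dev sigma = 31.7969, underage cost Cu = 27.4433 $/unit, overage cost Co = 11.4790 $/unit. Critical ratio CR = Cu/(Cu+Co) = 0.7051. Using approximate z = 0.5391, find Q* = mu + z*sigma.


CR = Cu/(Cu+Co) = 27.4433/(27.4433+11.4790) = 0.7051
z = 0.5391
Q* = 454.5297 + 0.5391 * 31.7969 = 471.6714

471.6714 units


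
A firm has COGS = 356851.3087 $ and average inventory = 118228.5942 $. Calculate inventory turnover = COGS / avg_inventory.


Turnover = 356851.3087 / 118228.5942 = 3.0183

3.0183


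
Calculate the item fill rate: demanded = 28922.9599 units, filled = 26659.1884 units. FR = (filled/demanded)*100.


FR = 26659.1884 / 28922.9599 * 100 = 92.1731

92.1731%


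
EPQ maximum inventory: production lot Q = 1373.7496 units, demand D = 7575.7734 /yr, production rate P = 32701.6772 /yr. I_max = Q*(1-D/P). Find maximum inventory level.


D/P = 0.2317
1 - D/P = 0.7683
I_max = 1373.7496 * 0.7683 = 1055.5024

1055.5024 units


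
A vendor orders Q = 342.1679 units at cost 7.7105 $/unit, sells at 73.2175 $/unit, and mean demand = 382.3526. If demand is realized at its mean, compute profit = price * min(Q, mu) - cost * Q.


Sales at mu = min(342.1679, 382.3526) = 342.1679
Revenue = 73.2175 * 342.1679 = 25052.6782
Total cost = 7.7105 * 342.1679 = 2638.2856
Profit = 25052.6782 - 2638.2856 = 22414.3926

22414.3926 $


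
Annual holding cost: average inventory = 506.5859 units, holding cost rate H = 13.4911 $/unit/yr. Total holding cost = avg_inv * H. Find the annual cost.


Cost = 506.5859 * 13.4911 = 6834.4010

6834.4010 $/yr


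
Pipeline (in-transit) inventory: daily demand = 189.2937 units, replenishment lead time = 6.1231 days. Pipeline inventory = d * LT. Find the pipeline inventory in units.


Pipeline = 189.2937 * 6.1231 = 1159.0643

1159.0643 units


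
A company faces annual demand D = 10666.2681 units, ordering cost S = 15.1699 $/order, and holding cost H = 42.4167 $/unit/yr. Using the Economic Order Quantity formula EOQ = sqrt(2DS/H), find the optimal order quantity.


2*D*S = 2 * 10666.2681 * 15.1699 = 323612.4409
2*D*S/H = 7629.3639
EOQ = sqrt(7629.3639) = 87.3462

87.3462 units


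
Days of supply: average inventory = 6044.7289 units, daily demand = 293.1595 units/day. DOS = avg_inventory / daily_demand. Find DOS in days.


DOS = 6044.7289 / 293.1595 = 20.6192

20.6192 days


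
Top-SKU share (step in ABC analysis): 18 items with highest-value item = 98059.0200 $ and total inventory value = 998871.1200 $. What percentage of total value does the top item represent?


Top item = 98059.0200
Total = 998871.1200
Percentage = 98059.0200 / 998871.1200 * 100 = 9.8170

9.8170%


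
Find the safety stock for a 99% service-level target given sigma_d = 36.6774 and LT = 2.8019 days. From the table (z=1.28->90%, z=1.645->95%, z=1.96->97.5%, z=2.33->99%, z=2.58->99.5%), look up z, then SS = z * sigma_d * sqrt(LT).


From the table, SL = 99% corresponds to z = 2.33
sqrt(LT) = sqrt(2.8019) = 1.6739
SS = 2.33 * 36.6774 * 1.6739 = 143.0477

143.0477 units


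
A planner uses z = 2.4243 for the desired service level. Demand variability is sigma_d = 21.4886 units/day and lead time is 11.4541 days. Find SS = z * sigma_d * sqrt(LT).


sqrt(LT) = sqrt(11.4541) = 3.3844
SS = 2.4243 * 21.4886 * 3.3844 = 176.3092

176.3092 units


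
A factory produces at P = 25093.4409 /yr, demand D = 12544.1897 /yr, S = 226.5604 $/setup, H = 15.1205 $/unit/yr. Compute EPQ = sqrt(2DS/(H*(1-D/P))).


1 - D/P = 1 - 0.4999 = 0.5001
H*(1-D/P) = 7.5618
2DS = 5684033.2722
EPQ = sqrt(751679.7724) = 866.9947

866.9947 units


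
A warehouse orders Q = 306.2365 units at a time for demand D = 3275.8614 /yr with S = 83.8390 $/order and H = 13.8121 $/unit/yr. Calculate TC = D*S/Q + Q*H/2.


Ordering cost = D*S/Q = 896.8394
Holding cost = Q*H/2 = 2114.8846
TC = 896.8394 + 2114.8846 = 3011.7239

3011.7239 $/yr


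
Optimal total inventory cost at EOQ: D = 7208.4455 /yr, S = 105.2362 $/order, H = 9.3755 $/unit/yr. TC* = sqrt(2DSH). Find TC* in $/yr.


2*D*S*H = 14224310.0705
TC* = sqrt(14224310.0705) = 3771.5130

3771.5130 $/yr


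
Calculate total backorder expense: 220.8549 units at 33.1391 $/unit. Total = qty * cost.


Total = 220.8549 * 33.1391 = 7318.9326

7318.9326 $


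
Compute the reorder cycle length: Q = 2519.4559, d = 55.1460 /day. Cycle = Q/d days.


Cycle = 2519.4559 / 55.1460 = 45.6870

45.6870 days


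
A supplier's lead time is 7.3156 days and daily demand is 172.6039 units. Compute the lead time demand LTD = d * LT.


LTD = 172.6039 * 7.3156 = 1262.7011

1262.7011 units


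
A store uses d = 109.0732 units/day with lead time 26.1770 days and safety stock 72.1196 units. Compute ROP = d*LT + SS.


d*LT = 109.0732 * 26.1770 = 2855.2092
ROP = 2855.2092 + 72.1196 = 2927.3288

2927.3288 units


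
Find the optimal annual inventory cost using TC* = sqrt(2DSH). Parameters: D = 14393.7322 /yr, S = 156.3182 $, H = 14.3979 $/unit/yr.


2*D*S*H = 64790616.4833
TC* = sqrt(64790616.4833) = 8049.2619

8049.2619 $/yr


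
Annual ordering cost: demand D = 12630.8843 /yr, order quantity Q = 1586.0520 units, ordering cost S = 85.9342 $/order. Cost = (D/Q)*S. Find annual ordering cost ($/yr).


Number of orders = D/Q = 7.9637
Cost = 7.9637 * 85.9342 = 684.3565

684.3565 $/yr


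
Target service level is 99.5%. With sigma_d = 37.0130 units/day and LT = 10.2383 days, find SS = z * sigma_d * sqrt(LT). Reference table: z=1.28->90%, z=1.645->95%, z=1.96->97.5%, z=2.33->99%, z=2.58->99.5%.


From the table, SL = 99.5% corresponds to z = 2.58
sqrt(LT) = sqrt(10.2383) = 3.1997
SS = 2.58 * 37.0130 * 3.1997 = 305.5540

305.5540 units


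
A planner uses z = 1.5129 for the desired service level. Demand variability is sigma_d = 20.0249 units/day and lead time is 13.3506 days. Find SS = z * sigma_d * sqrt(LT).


sqrt(LT) = sqrt(13.3506) = 3.6538
SS = 1.5129 * 20.0249 * 3.6538 = 110.6958

110.6958 units


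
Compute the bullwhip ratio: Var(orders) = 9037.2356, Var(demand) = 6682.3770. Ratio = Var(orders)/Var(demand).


BW = 9037.2356 / 6682.3770 = 1.3524

1.3524


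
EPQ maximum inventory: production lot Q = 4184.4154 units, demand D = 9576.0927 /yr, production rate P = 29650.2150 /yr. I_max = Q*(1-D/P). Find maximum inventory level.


D/P = 0.3230
1 - D/P = 0.6770
I_max = 4184.4154 * 0.6770 = 2832.9800

2832.9800 units


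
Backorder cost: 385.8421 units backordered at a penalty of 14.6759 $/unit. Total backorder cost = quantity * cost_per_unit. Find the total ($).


Total = 385.8421 * 14.6759 = 5662.5801

5662.5801 $


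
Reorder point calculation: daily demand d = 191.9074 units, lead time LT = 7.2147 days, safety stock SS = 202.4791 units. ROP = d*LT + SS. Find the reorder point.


d*LT = 191.9074 * 7.2147 = 1384.5543
ROP = 1384.5543 + 202.4791 = 1587.0334

1587.0334 units


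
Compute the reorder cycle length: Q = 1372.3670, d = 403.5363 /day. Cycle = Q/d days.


Cycle = 1372.3670 / 403.5363 = 3.4009

3.4009 days


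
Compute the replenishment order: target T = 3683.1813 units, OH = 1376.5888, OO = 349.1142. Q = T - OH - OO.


Inventory position = OH + OO = 1376.5888 + 349.1142 = 1725.7030
Q = 3683.1813 - 1725.7030 = 1957.4783

1957.4783 units


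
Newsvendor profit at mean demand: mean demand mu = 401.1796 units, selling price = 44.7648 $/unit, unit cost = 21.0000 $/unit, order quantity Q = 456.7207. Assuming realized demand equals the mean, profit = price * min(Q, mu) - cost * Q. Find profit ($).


Sales at mu = min(456.7207, 401.1796) = 401.1796
Revenue = 44.7648 * 401.1796 = 17958.7246
Total cost = 21.0000 * 456.7207 = 9591.1347
Profit = 17958.7246 - 9591.1347 = 8367.5899

8367.5899 $


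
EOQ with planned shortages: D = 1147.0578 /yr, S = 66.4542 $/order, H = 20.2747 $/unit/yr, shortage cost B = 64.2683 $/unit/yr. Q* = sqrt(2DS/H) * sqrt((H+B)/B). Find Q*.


sqrt(2DS/H) = 86.7145
sqrt((H+B)/B) = 1.1469
Q* = 86.7145 * 1.1469 = 99.4562

99.4562 units


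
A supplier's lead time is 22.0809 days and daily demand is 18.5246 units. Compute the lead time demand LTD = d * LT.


LTD = 18.5246 * 22.0809 = 409.0398

409.0398 units


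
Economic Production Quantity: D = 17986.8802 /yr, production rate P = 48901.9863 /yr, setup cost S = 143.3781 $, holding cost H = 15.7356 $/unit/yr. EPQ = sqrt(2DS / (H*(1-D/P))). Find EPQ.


1 - D/P = 1 - 0.3678 = 0.6322
H*(1-D/P) = 9.9478
2DS = 5157849.4160
EPQ = sqrt(518490.8657) = 720.0631

720.0631 units


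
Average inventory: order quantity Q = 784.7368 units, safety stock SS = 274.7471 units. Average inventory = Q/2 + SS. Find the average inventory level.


Q/2 = 392.3684
Avg = 392.3684 + 274.7471 = 667.1155

667.1155 units


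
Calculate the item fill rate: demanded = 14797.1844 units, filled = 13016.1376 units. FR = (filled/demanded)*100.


FR = 13016.1376 / 14797.1844 * 100 = 87.9636

87.9636%


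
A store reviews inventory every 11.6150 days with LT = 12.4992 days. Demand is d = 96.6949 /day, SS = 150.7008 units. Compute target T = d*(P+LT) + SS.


P + LT = 24.1142
d*(P+LT) = 96.6949 * 24.1142 = 2331.7202
T = 2331.7202 + 150.7008 = 2482.4210

2482.4210 units


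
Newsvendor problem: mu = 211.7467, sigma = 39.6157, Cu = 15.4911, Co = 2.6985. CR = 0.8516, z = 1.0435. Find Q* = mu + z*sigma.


CR = Cu/(Cu+Co) = 15.4911/(15.4911+2.6985) = 0.8516
z = 1.0435
Q* = 211.7467 + 1.0435 * 39.6157 = 253.0857

253.0857 units


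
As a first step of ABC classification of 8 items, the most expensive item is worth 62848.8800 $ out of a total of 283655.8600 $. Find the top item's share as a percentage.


Top item = 62848.8800
Total = 283655.8600
Percentage = 62848.8800 / 283655.8600 * 100 = 22.1567

22.1567%


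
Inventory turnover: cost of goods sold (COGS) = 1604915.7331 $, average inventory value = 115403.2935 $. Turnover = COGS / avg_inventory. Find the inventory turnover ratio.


Turnover = 1604915.7331 / 115403.2935 = 13.9070

13.9070


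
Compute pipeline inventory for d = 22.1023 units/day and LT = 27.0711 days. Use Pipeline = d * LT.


Pipeline = 22.1023 * 27.0711 = 598.3336

598.3336 units


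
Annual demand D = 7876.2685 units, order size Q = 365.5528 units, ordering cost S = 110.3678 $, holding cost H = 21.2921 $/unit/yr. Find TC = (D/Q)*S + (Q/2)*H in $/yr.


Ordering cost = D*S/Q = 2378.0051
Holding cost = Q*H/2 = 3891.6934
TC = 2378.0051 + 3891.6934 = 6269.6985

6269.6985 $/yr


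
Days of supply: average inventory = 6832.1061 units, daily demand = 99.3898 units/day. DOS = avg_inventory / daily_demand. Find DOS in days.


DOS = 6832.1061 / 99.3898 = 68.7405

68.7405 days


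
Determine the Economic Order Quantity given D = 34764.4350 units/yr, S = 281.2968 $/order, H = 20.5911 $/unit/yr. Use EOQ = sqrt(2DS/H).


2*D*S = 2 * 34764.4350 * 281.2968 = 19558248.6386
2*D*S/H = 949839.9133
EOQ = sqrt(949839.9133) = 974.5973

974.5973 units


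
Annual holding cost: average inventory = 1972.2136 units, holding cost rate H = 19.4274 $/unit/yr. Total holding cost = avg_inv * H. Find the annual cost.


Cost = 1972.2136 * 19.4274 = 38314.9825

38314.9825 $/yr


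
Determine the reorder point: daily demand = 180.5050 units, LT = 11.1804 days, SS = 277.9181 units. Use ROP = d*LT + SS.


d*LT = 180.5050 * 11.1804 = 2018.1181
ROP = 2018.1181 + 277.9181 = 2296.0362

2296.0362 units


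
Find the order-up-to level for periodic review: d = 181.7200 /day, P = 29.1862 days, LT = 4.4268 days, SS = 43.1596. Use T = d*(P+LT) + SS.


P + LT = 33.6130
d*(P+LT) = 181.7200 * 33.6130 = 6108.1544
T = 6108.1544 + 43.1596 = 6151.3140

6151.3140 units


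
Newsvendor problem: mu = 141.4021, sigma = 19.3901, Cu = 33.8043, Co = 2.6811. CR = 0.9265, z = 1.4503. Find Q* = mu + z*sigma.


CR = Cu/(Cu+Co) = 33.8043/(33.8043+2.6811) = 0.9265
z = 1.4503
Q* = 141.4021 + 1.4503 * 19.3901 = 169.5236

169.5236 units


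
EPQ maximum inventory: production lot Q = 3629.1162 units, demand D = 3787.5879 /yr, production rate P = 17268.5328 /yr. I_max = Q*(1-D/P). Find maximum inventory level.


D/P = 0.2193
1 - D/P = 0.7807
I_max = 3629.1162 * 0.7807 = 2833.1252

2833.1252 units


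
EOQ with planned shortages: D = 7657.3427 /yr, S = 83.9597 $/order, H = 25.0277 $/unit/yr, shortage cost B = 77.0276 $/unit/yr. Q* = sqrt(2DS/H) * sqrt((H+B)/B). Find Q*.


sqrt(2DS/H) = 226.6622
sqrt((H+B)/B) = 1.1511
Q* = 226.6622 * 1.1511 = 260.8997

260.8997 units


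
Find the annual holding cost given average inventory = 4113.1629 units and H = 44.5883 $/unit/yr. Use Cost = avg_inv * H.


Cost = 4113.1629 * 44.5883 = 183398.9413

183398.9413 $/yr


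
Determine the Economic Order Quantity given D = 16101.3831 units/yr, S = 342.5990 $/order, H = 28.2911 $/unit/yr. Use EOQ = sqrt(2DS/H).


2*D*S = 2 * 16101.3831 * 342.5990 = 11032635.4974
2*D*S/H = 389968.4175
EOQ = sqrt(389968.4175) = 624.4745

624.4745 units


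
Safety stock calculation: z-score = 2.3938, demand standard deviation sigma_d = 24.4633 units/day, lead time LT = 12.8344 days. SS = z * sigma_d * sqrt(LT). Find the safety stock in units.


sqrt(LT) = sqrt(12.8344) = 3.5825
SS = 2.3938 * 24.4633 * 3.5825 = 209.7929

209.7929 units


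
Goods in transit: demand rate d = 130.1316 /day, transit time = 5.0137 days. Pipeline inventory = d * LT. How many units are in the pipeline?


Pipeline = 130.1316 * 5.0137 = 652.4408

652.4408 units


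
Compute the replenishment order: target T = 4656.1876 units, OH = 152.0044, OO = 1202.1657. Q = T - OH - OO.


Inventory position = OH + OO = 152.0044 + 1202.1657 = 1354.1701
Q = 4656.1876 - 1354.1701 = 3302.0175

3302.0175 units


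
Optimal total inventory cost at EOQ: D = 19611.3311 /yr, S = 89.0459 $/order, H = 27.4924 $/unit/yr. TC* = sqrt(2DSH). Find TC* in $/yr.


2*D*S*H = 96020430.6487
TC* = sqrt(96020430.6487) = 9799.0015

9799.0015 $/yr


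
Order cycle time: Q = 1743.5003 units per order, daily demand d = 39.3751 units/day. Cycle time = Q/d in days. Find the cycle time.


Cycle = 1743.5003 / 39.3751 = 44.2793

44.2793 days


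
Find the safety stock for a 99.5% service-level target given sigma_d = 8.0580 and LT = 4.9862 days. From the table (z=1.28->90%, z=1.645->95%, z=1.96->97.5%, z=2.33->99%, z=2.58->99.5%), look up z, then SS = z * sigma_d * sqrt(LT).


From the table, SL = 99.5% corresponds to z = 2.58
sqrt(LT) = sqrt(4.9862) = 2.2330
SS = 2.58 * 8.0580 * 2.2330 = 46.4229

46.4229 units


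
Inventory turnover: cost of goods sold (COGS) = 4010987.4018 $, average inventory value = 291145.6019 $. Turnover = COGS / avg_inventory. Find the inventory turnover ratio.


Turnover = 4010987.4018 / 291145.6019 = 13.7766

13.7766


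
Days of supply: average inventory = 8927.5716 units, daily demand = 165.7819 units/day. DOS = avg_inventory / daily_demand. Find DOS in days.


DOS = 8927.5716 / 165.7819 = 53.8513

53.8513 days


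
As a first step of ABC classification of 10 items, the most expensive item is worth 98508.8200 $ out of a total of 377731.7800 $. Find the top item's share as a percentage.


Top item = 98508.8200
Total = 377731.7800
Percentage = 98508.8200 / 377731.7800 * 100 = 26.0790

26.0790%


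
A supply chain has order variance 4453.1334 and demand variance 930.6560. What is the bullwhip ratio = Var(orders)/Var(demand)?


BW = 4453.1334 / 930.6560 = 4.7849

4.7849


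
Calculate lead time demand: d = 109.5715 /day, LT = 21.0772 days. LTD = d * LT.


LTD = 109.5715 * 21.0772 = 2309.4604

2309.4604 units


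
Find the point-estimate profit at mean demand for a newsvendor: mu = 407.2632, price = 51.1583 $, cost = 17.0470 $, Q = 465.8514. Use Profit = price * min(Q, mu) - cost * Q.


Sales at mu = min(465.8514, 407.2632) = 407.2632
Revenue = 51.1583 * 407.2632 = 20834.8930
Total cost = 17.0470 * 465.8514 = 7941.3688
Profit = 20834.8930 - 7941.3688 = 12893.5241

12893.5241 $


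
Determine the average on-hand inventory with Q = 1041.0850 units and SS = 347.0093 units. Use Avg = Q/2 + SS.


Q/2 = 520.5425
Avg = 520.5425 + 347.0093 = 867.5518

867.5518 units


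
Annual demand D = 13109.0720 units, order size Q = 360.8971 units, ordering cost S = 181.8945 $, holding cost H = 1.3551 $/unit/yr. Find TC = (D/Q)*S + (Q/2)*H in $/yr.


Ordering cost = D*S/Q = 6607.0581
Holding cost = Q*H/2 = 244.5258
TC = 6607.0581 + 244.5258 = 6851.5839

6851.5839 $/yr


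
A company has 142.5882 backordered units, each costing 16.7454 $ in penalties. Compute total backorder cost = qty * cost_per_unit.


Total = 142.5882 * 16.7454 = 2387.6964

2387.6964 $


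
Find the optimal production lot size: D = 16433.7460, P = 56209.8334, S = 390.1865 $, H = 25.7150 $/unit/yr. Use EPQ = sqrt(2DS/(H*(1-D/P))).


1 - D/P = 1 - 0.2924 = 0.7076
H*(1-D/P) = 18.1969
2DS = 12824451.6673
EPQ = sqrt(704762.0551) = 839.5011

839.5011 units


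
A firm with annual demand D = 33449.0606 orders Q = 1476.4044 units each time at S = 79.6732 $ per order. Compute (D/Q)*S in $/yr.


Number of orders = D/Q = 22.6558
Cost = 22.6558 * 79.6732 = 1805.0567

1805.0567 $/yr


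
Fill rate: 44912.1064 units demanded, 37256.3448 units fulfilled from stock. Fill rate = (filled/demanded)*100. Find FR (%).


FR = 37256.3448 / 44912.1064 * 100 = 82.9539

82.9539%


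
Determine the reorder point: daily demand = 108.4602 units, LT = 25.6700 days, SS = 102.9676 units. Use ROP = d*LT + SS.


d*LT = 108.4602 * 25.6700 = 2784.1733
ROP = 2784.1733 + 102.9676 = 2887.1409

2887.1409 units


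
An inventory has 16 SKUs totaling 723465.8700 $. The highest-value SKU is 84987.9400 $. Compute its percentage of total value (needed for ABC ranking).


Top item = 84987.9400
Total = 723465.8700
Percentage = 84987.9400 / 723465.8700 * 100 = 11.7473

11.7473%


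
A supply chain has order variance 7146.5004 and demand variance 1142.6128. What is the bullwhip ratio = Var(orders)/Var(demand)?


BW = 7146.5004 / 1142.6128 = 6.2545

6.2545


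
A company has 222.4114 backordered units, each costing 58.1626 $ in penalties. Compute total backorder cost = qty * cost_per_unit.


Total = 222.4114 * 58.1626 = 12936.0253

12936.0253 $


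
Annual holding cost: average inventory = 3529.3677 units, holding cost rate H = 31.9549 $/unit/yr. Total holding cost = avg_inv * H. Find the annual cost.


Cost = 3529.3677 * 31.9549 = 112780.5919

112780.5919 $/yr


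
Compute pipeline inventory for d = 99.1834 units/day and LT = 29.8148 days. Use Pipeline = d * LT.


Pipeline = 99.1834 * 29.8148 = 2957.1332

2957.1332 units


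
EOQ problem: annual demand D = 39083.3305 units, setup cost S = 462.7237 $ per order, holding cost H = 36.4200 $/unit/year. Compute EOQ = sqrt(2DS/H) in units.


2*D*S = 2 * 39083.3305 * 462.7237 = 36169566.5946
2*D*S/H = 993123.7396
EOQ = sqrt(993123.7396) = 996.5559

996.5559 units


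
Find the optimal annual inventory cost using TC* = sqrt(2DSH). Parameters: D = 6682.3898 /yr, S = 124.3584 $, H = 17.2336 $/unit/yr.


2*D*S*H = 28642632.8070
TC* = sqrt(28642632.8070) = 5351.8812

5351.8812 $/yr


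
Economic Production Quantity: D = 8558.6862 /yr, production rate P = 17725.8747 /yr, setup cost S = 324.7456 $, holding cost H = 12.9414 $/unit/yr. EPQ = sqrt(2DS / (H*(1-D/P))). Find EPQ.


1 - D/P = 1 - 0.4828 = 0.5172
H*(1-D/P) = 6.6928
2DS = 5558791.3705
EPQ = sqrt(830559.2651) = 911.3502

911.3502 units


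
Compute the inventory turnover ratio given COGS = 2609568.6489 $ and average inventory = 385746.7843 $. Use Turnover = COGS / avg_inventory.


Turnover = 2609568.6489 / 385746.7843 = 6.7650

6.7650


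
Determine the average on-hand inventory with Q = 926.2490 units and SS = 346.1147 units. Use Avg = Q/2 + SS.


Q/2 = 463.1245
Avg = 463.1245 + 346.1147 = 809.2392

809.2392 units


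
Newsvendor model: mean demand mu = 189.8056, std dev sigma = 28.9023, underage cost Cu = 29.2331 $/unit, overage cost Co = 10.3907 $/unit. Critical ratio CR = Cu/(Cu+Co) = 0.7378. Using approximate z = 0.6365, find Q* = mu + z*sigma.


CR = Cu/(Cu+Co) = 29.2331/(29.2331+10.3907) = 0.7378
z = 0.6365
Q* = 189.8056 + 0.6365 * 28.9023 = 208.2019

208.2019 units


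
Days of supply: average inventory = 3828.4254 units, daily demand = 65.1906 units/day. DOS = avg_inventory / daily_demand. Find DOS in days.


DOS = 3828.4254 / 65.1906 = 58.7266

58.7266 days


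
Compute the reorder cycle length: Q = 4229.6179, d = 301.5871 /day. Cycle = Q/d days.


Cycle = 4229.6179 / 301.5871 = 14.0245

14.0245 days


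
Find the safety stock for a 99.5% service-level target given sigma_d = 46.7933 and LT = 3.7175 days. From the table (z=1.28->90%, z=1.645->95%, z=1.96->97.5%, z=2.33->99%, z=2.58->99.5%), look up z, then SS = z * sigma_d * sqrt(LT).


From the table, SL = 99.5% corresponds to z = 2.58
sqrt(LT) = sqrt(3.7175) = 1.9281
SS = 2.58 * 46.7933 * 1.9281 = 232.7710

232.7710 units


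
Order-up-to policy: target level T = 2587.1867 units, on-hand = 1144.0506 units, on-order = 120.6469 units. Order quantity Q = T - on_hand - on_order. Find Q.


Inventory position = OH + OO = 1144.0506 + 120.6469 = 1264.6975
Q = 2587.1867 - 1264.6975 = 1322.4892

1322.4892 units


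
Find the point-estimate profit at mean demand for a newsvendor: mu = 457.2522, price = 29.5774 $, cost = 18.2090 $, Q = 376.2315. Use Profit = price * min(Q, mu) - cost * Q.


Sales at mu = min(376.2315, 457.2522) = 376.2315
Revenue = 29.5774 * 376.2315 = 11127.9496
Total cost = 18.2090 * 376.2315 = 6850.7994
Profit = 11127.9496 - 6850.7994 = 4277.1502

4277.1502 $


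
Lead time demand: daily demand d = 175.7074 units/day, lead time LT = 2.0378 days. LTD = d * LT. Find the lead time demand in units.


LTD = 175.7074 * 2.0378 = 358.0565

358.0565 units


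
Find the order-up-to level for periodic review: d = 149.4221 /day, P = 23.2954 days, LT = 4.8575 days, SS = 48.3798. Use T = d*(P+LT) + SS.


P + LT = 28.1529
d*(P+LT) = 149.4221 * 28.1529 = 4206.6654
T = 4206.6654 + 48.3798 = 4255.0452

4255.0452 units


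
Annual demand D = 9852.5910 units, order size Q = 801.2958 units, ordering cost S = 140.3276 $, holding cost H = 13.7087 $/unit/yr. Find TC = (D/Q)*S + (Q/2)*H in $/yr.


Ordering cost = D*S/Q = 1725.4433
Holding cost = Q*H/2 = 5492.3619
TC = 1725.4433 + 5492.3619 = 7217.8051

7217.8051 $/yr


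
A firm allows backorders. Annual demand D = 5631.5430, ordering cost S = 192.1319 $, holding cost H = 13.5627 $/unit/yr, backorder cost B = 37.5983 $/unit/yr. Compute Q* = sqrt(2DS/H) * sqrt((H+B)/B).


sqrt(2DS/H) = 399.4435
sqrt((H+B)/B) = 1.1665
Q* = 399.4435 * 1.1665 = 465.9516

465.9516 units


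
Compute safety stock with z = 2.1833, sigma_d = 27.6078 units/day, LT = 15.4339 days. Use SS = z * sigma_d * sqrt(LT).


sqrt(LT) = sqrt(15.4339) = 3.9286
SS = 2.1833 * 27.6078 * 3.9286 = 236.8007

236.8007 units


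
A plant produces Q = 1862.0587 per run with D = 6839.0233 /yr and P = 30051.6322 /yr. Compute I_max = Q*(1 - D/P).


D/P = 0.2276
1 - D/P = 0.7724
I_max = 1862.0587 * 0.7724 = 1438.2993

1438.2993 units


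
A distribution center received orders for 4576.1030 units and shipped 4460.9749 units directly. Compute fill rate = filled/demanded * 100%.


FR = 4460.9749 / 4576.1030 * 100 = 97.4841

97.4841%


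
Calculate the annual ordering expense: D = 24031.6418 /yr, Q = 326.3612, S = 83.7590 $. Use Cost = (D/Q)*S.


Number of orders = D/Q = 73.6351
Cost = 73.6351 * 83.7590 = 6167.6029

6167.6029 $/yr


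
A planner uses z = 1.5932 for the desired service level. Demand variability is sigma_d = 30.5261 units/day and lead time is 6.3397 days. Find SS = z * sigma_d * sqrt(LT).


sqrt(LT) = sqrt(6.3397) = 2.5179
SS = 1.5932 * 30.5261 * 2.5179 = 122.4548

122.4548 units


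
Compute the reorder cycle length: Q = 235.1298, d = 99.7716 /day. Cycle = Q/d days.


Cycle = 235.1298 / 99.7716 = 2.3567

2.3567 days


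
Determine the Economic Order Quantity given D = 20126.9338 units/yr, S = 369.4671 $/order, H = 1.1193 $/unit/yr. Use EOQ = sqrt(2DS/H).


2*D*S = 2 * 20126.9338 * 369.4671 = 14872479.7260
2*D*S/H = 13287304.3205
EOQ = sqrt(13287304.3205) = 3645.1755

3645.1755 units


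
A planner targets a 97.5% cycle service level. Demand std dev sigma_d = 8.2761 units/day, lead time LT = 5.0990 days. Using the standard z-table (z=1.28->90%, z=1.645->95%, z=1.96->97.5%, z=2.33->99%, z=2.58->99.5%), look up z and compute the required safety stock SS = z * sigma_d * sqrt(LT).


From the table, SL = 97.5% corresponds to z = 1.96
sqrt(LT) = sqrt(5.0990) = 2.2581
SS = 1.96 * 8.2761 * 2.2581 = 36.6289

36.6289 units


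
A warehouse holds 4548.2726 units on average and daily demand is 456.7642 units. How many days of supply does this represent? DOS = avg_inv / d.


DOS = 4548.2726 / 456.7642 = 9.9576

9.9576 days


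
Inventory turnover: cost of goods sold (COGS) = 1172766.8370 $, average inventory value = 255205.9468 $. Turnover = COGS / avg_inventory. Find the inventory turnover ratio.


Turnover = 1172766.8370 / 255205.9468 = 4.5954

4.5954


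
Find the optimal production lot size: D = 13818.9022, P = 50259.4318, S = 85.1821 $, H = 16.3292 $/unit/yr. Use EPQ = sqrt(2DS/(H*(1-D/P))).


1 - D/P = 1 - 0.2750 = 0.7250
H*(1-D/P) = 11.8395
2DS = 2354246.2182
EPQ = sqrt(198847.3774) = 445.9231

445.9231 units


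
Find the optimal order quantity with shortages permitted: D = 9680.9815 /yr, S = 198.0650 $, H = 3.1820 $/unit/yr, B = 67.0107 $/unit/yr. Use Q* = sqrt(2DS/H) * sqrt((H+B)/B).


sqrt(2DS/H) = 1097.8133
sqrt((H+B)/B) = 1.0235
Q* = 1097.8133 * 1.0235 = 1123.5758

1123.5758 units


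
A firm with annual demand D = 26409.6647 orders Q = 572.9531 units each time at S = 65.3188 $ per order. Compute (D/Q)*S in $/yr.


Number of orders = D/Q = 46.0939
Cost = 46.0939 * 65.3188 = 3010.8007

3010.8007 $/yr


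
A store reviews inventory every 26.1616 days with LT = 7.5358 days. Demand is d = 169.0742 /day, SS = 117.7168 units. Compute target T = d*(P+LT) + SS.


P + LT = 33.6974
d*(P+LT) = 169.0742 * 33.6974 = 5697.3609
T = 5697.3609 + 117.7168 = 5815.0777

5815.0777 units


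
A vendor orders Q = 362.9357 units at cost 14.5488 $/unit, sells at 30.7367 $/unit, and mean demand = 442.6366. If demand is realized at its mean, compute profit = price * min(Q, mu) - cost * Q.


Sales at mu = min(362.9357, 442.6366) = 362.9357
Revenue = 30.7367 * 362.9357 = 11155.4457
Total cost = 14.5488 * 362.9357 = 5280.2789
Profit = 11155.4457 - 5280.2789 = 5875.1668

5875.1668 $


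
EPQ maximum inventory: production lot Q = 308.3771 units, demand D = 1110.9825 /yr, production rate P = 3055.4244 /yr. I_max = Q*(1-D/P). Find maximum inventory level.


D/P = 0.3636
1 - D/P = 0.6364
I_max = 308.3771 * 0.6364 = 196.2481

196.2481 units


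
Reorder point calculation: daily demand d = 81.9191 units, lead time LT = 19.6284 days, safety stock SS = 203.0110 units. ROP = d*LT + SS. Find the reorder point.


d*LT = 81.9191 * 19.6284 = 1607.9409
ROP = 1607.9409 + 203.0110 = 1810.9519

1810.9519 units


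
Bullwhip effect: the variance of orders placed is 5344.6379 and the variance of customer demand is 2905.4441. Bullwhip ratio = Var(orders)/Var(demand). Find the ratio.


BW = 5344.6379 / 2905.4441 = 1.8395

1.8395


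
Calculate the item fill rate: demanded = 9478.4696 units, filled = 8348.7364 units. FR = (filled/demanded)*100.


FR = 8348.7364 / 9478.4696 * 100 = 88.0811

88.0811%


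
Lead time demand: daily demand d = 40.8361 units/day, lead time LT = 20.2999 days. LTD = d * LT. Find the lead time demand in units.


LTD = 40.8361 * 20.2999 = 828.9687

828.9687 units


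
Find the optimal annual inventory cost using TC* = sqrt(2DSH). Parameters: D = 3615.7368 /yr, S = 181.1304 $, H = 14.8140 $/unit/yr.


2*D*S*H = 19403965.4011
TC* = sqrt(19403965.4011) = 4404.9932

4404.9932 $/yr


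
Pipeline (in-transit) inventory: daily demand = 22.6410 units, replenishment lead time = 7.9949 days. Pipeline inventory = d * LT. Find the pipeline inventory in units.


Pipeline = 22.6410 * 7.9949 = 181.0125

181.0125 units


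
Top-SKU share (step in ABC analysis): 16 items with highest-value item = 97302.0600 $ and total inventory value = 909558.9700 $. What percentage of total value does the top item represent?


Top item = 97302.0600
Total = 909558.9700
Percentage = 97302.0600 / 909558.9700 * 100 = 10.6977

10.6977%


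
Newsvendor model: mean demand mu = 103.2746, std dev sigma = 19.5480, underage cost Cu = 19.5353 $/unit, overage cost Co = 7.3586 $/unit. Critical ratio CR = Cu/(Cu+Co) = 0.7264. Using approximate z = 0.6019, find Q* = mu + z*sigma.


CR = Cu/(Cu+Co) = 19.5353/(19.5353+7.3586) = 0.7264
z = 0.6019
Q* = 103.2746 + 0.6019 * 19.5480 = 115.0405

115.0405 units


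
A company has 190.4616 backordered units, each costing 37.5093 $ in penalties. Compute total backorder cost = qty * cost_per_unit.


Total = 190.4616 * 37.5093 = 7144.0813

7144.0813 $


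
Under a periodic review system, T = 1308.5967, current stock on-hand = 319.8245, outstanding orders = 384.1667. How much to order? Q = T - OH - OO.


Inventory position = OH + OO = 319.8245 + 384.1667 = 703.9912
Q = 1308.5967 - 703.9912 = 604.6055

604.6055 units


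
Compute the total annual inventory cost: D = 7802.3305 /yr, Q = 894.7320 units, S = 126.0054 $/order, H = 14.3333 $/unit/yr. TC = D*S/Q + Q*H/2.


Ordering cost = D*S/Q = 1098.8048
Holding cost = Q*H/2 = 6412.2311
TC = 1098.8048 + 6412.2311 = 7511.0358

7511.0358 $/yr


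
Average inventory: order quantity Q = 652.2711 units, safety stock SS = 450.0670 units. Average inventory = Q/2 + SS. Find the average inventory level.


Q/2 = 326.1356
Avg = 326.1356 + 450.0670 = 776.2025

776.2025 units


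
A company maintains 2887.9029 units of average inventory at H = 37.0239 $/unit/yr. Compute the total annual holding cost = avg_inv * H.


Cost = 2887.9029 * 37.0239 = 106921.4282

106921.4282 $/yr


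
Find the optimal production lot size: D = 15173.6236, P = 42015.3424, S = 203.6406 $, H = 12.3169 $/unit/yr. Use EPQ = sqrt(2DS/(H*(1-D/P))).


1 - D/P = 1 - 0.3611 = 0.6389
H*(1-D/P) = 7.8687
2DS = 6179931.6282
EPQ = sqrt(785380.0038) = 886.2167

886.2167 units


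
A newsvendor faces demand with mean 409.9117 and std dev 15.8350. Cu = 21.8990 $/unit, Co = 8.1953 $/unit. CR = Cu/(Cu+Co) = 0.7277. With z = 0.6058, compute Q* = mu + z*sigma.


CR = Cu/(Cu+Co) = 21.8990/(21.8990+8.1953) = 0.7277
z = 0.6058
Q* = 409.9117 + 0.6058 * 15.8350 = 419.5045

419.5045 units


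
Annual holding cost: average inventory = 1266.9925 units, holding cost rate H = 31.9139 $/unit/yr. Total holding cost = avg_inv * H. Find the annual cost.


Cost = 1266.9925 * 31.9139 = 40434.6719

40434.6719 $/yr


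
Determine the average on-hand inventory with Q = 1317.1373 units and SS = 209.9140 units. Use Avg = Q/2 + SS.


Q/2 = 658.5687
Avg = 658.5687 + 209.9140 = 868.4827

868.4827 units


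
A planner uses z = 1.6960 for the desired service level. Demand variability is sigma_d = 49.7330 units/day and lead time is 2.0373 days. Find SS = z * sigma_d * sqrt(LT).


sqrt(LT) = sqrt(2.0373) = 1.4273
SS = 1.6960 * 49.7330 * 1.4273 = 120.3921

120.3921 units


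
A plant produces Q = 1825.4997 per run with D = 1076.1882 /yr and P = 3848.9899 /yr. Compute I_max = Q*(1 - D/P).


D/P = 0.2796
1 - D/P = 0.7204
I_max = 1825.4997 * 0.7204 = 1315.0849

1315.0849 units


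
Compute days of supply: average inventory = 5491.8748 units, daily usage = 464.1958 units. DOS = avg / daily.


DOS = 5491.8748 / 464.1958 = 11.8309

11.8309 days


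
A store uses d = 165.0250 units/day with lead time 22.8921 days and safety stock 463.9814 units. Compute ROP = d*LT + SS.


d*LT = 165.0250 * 22.8921 = 3777.7688
ROP = 3777.7688 + 463.9814 = 4241.7502

4241.7502 units


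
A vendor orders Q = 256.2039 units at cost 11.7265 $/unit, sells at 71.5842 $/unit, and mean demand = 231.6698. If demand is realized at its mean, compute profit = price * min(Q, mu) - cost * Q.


Sales at mu = min(256.2039, 231.6698) = 231.6698
Revenue = 71.5842 * 231.6698 = 16583.8973
Total cost = 11.7265 * 256.2039 = 3004.3750
Profit = 16583.8973 - 3004.3750 = 13579.5223

13579.5223 $


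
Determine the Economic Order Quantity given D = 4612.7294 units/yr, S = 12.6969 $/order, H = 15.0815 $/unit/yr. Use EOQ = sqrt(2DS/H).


2*D*S = 2 * 4612.7294 * 12.6969 = 117134.7278
2*D*S/H = 7766.7823
EOQ = sqrt(7766.7823) = 88.1294

88.1294 units


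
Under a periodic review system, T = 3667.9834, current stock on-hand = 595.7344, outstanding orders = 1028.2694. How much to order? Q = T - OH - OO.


Inventory position = OH + OO = 595.7344 + 1028.2694 = 1624.0038
Q = 3667.9834 - 1624.0038 = 2043.9796

2043.9796 units


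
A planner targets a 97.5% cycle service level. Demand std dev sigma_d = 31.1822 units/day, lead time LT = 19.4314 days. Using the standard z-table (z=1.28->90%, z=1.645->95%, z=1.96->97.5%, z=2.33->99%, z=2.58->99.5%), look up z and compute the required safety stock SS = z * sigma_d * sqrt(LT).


From the table, SL = 97.5% corresponds to z = 1.96
sqrt(LT) = sqrt(19.4314) = 4.4081
SS = 1.96 * 31.1822 * 4.4081 = 269.4107

269.4107 units


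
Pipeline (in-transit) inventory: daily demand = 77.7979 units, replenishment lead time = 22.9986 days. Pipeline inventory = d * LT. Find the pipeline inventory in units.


Pipeline = 77.7979 * 22.9986 = 1789.2428

1789.2428 units


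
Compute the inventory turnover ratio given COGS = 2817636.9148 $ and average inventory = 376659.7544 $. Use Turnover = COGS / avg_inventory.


Turnover = 2817636.9148 / 376659.7544 = 7.4806

7.4806


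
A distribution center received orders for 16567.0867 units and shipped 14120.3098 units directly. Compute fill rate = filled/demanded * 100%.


FR = 14120.3098 / 16567.0867 * 100 = 85.2311

85.2311%


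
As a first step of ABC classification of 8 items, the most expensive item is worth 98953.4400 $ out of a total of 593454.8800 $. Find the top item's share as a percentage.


Top item = 98953.4400
Total = 593454.8800
Percentage = 98953.4400 / 593454.8800 * 100 = 16.6741

16.6741%


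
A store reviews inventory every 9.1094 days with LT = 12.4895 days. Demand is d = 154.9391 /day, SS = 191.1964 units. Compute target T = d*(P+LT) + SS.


P + LT = 21.5989
d*(P+LT) = 154.9391 * 21.5989 = 3346.5141
T = 3346.5141 + 191.1964 = 3537.7105

3537.7105 units


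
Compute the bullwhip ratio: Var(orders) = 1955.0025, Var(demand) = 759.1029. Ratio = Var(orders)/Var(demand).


BW = 1955.0025 / 759.1029 = 2.5754

2.5754


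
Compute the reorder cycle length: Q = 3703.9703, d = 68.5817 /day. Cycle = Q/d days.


Cycle = 3703.9703 / 68.5817 = 54.0081

54.0081 days


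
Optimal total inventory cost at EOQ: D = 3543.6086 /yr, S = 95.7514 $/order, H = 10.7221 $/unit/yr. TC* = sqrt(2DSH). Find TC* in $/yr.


2*D*S*H = 7276134.6708
TC* = sqrt(7276134.6708) = 2697.4311

2697.4311 $/yr


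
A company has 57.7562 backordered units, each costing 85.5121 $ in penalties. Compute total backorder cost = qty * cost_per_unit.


Total = 57.7562 * 85.5121 = 4938.8540

4938.8540 $
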